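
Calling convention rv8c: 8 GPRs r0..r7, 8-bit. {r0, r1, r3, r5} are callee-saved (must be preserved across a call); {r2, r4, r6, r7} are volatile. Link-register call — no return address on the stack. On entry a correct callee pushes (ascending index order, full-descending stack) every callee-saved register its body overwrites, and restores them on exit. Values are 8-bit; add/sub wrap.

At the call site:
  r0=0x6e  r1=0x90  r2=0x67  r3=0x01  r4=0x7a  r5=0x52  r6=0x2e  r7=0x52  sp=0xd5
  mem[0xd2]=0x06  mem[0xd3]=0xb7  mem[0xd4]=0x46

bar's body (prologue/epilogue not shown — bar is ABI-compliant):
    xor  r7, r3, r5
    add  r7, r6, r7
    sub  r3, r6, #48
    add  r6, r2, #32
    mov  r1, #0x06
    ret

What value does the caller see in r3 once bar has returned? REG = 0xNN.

prologue: push r1 → mem[0xd4]=0x90, sp=0xd4
prologue: push r3 → mem[0xd3]=0x01, sp=0xd3
body[0] xor  r7, r3, r5 → r7=0x53
body[1] add  r7, r6, r7 → r7=0x81
body[2] sub  r3, r6, #48 → r3=0xfe
body[3] add  r6, r2, #32 → r6=0x87
body[4] mov  r1, #0x06 → r1=0x06
epilogue: pop r3=0x01, sp=0xd4
epilogue: pop r1=0x90, sp=0xd5
r3 is callee-saved → restored

REG = 0x01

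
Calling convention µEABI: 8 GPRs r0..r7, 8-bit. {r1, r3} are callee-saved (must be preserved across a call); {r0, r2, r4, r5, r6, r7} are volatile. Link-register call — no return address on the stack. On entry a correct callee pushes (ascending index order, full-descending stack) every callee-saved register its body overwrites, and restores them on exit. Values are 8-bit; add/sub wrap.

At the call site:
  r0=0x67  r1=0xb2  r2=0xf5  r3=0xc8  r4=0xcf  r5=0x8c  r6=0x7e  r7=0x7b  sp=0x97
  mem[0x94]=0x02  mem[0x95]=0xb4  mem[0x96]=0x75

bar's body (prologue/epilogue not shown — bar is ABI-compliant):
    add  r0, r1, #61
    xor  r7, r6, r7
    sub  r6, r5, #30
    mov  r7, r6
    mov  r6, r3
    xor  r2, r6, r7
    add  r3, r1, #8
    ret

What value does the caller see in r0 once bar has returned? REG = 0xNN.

REG = 0xef

prologue: push r3 → mem[0x96]=0xc8, sp=0x96
body[0] add  r0, r1, #61 → r0=0xef
body[1] xor  r7, r6, r7 → r7=0x05
body[2] sub  r6, r5, #30 → r6=0x6e
body[3] mov  r7, r6 → r7=0x6e
body[4] mov  r6, r3 → r6=0xc8
body[5] xor  r2, r6, r7 → r2=0xa6
body[6] add  r3, r1, #8 → r3=0xba
epilogue: pop r3=0xc8, sp=0x97
r0 is caller-saved → body value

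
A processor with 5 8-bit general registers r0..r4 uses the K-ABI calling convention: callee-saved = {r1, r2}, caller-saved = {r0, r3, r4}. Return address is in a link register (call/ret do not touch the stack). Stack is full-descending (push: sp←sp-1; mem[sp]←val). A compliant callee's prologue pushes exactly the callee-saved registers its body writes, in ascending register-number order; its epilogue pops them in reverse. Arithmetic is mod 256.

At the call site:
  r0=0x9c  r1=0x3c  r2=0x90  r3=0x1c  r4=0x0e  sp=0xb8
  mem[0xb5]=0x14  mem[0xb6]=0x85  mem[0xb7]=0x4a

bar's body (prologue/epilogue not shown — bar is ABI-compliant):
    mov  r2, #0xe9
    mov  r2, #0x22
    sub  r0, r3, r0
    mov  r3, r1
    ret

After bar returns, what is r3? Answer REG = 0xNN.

REG = 0x3c

prologue: push r2 → mem[0xb7]=0x90, sp=0xb7
body[0] mov  r2, #0xe9 → r2=0xe9
body[1] mov  r2, #0x22 → r2=0x22
body[2] sub  r0, r3, r0 → r0=0x80
body[3] mov  r3, r1 → r3=0x3c
epilogue: pop r2=0x90, sp=0xb8
r3 is caller-saved → body value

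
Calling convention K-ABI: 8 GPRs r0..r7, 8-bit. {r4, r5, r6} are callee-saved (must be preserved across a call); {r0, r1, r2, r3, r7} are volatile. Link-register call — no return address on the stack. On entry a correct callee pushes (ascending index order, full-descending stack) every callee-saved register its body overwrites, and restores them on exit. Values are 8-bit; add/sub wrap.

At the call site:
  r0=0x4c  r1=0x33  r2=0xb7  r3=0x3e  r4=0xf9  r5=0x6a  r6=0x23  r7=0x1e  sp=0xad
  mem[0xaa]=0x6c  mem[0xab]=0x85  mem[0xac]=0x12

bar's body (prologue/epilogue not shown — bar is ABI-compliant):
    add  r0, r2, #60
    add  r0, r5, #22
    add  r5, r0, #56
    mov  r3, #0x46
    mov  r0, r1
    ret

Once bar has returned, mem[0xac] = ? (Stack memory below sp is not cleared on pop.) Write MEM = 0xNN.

prologue: push r5 → mem[0xac]=0x6a, sp=0xac
body[0] add  r0, r2, #60 → r0=0xf3
body[1] add  r0, r5, #22 → r0=0x80
body[2] add  r5, r0, #56 → r5=0xb8
body[3] mov  r3, #0x46 → r3=0x46
body[4] mov  r0, r1 → r0=0x33
epilogue: pop r5=0x6a, sp=0xad
prologue pushed ['r5'] at ['0xac']

MEM = 0x6a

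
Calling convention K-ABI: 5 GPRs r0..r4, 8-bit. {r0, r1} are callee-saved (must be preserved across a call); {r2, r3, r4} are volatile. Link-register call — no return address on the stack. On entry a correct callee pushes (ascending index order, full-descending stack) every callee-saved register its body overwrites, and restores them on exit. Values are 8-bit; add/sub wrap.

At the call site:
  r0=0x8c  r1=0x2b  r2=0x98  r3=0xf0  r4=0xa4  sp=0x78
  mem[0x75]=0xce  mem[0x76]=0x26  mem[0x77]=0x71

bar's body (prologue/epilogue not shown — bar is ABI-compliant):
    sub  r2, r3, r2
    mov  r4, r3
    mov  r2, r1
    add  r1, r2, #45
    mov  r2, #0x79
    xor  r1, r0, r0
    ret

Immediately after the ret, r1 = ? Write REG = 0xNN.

REG = 0x2b

prologue: push r1 -> mem[0x77]=0x2b, sp=0x77
body[0] sub  r2, r3, r2 -> r2=0x58
body[1] mov  r4, r3 -> r4=0xf0
body[2] mov  r2, r1 -> r2=0x2b
body[3] add  r1, r2, #45 -> r1=0x58
body[4] mov  r2, #0x79 -> r2=0x79
body[5] xor  r1, r0, r0 -> r1=0x00
epilogue: pop r1=0x2b, sp=0x78
r1 is callee-saved -> restored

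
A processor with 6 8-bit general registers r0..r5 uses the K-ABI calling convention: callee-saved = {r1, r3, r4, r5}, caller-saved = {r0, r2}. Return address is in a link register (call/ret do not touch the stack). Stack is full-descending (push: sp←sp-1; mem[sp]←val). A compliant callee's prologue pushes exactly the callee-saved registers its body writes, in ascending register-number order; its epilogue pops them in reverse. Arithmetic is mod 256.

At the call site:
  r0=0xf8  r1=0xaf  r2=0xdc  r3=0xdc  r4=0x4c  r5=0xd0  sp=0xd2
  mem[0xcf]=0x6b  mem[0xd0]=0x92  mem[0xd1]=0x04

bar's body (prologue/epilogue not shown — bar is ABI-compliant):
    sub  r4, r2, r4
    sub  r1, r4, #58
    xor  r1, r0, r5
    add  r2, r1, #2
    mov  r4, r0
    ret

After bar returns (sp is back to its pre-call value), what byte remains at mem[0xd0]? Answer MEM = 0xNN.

MEM = 0x4c

prologue: push r1 -> mem[0xd1]=0xaf, sp=0xd1
prologue: push r4 -> mem[0xd0]=0x4c, sp=0xd0
body[0] sub  r4, r2, r4 -> r4=0x90
body[1] sub  r1, r4, #58 -> r1=0x56
body[2] xor  r1, r0, r5 -> r1=0x28
body[3] add  r2, r1, #2 -> r2=0x2a
body[4] mov  r4, r0 -> r4=0xf8
epilogue: pop r4=0x4c, sp=0xd1
epilogue: pop r1=0xaf, sp=0xd2
prologue pushed ['r1', 'r4'] at ['0xd1', '0xd0']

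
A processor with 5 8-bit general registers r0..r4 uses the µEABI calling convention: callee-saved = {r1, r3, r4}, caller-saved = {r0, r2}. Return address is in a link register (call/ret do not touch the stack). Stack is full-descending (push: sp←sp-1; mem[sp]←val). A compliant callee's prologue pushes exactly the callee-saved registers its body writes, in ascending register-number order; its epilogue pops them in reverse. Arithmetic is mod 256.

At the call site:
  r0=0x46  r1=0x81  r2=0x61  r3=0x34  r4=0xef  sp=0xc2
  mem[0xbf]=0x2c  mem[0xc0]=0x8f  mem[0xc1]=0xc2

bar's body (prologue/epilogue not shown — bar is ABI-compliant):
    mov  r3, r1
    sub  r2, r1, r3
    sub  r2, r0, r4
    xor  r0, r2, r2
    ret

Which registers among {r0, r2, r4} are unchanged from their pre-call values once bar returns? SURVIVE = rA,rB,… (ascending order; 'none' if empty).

SURVIVE = r4

prologue: push r3 -> mem[0xc1]=0x34, sp=0xc1
body[0] mov  r3, r1 -> r3=0x81
body[1] sub  r2, r1, r3 -> r2=0x00
body[2] sub  r2, r0, r4 -> r2=0x57
body[3] xor  r0, r2, r2 -> r0=0x00
epilogue: pop r3=0x34, sp=0xc2
r0: caller-saved, written=True
r2: caller-saved, written=True
r4: callee-saved, written=False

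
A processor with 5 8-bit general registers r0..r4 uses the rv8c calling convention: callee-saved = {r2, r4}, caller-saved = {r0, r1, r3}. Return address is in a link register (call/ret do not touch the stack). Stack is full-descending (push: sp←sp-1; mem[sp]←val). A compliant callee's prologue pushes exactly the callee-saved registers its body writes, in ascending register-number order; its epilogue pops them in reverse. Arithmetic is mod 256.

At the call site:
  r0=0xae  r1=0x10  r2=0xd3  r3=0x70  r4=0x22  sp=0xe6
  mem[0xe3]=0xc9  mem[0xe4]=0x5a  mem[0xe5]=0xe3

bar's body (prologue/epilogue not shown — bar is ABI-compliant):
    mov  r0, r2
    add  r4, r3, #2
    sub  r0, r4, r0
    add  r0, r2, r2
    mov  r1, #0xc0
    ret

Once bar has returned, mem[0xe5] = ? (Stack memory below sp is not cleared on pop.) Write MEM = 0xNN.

MEM = 0x22

prologue: push r4 → mem[0xe5]=0x22, sp=0xe5
body[0] mov  r0, r2 → r0=0xd3
body[1] add  r4, r3, #2 → r4=0x72
body[2] sub  r0, r4, r0 → r0=0x9f
body[3] add  r0, r2, r2 → r0=0xa6
body[4] mov  r1, #0xc0 → r1=0xc0
epilogue: pop r4=0x22, sp=0xe6
prologue pushed ['r4'] at ['0xe5']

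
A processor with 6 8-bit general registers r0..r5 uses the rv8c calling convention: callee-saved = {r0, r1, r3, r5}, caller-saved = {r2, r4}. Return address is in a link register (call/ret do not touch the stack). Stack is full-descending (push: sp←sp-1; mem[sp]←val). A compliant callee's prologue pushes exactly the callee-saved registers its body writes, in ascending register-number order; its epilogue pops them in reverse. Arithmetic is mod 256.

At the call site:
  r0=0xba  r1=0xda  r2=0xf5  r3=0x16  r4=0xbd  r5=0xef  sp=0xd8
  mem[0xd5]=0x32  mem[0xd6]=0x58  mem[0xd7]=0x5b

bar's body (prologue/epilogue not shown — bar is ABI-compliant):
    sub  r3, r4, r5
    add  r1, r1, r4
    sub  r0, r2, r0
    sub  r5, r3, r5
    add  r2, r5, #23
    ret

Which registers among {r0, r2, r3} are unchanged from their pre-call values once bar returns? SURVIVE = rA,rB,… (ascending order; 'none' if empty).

SURVIVE = r0,r3

prologue: push r0 -> mem[0xd7]=0xba, sp=0xd7
prologue: push r1 -> mem[0xd6]=0xda, sp=0xd6
prologue: push r3 -> mem[0xd5]=0x16, sp=0xd5
prologue: push r5 -> mem[0xd4]=0xef, sp=0xd4
body[0] sub  r3, r4, r5 -> r3=0xce
body[1] add  r1, r1, r4 -> r1=0x97
body[2] sub  r0, r2, r0 -> r0=0x3b
body[3] sub  r5, r3, r5 -> r5=0xdf
body[4] add  r2, r5, #23 -> r2=0xf6
epilogue: pop r5=0xef, sp=0xd5
epilogue: pop r3=0x16, sp=0xd6
epilogue: pop r1=0xda, sp=0xd7
epilogue: pop r0=0xba, sp=0xd8
r0: callee-saved, written=True
r2: caller-saved, written=True
r3: callee-saved, written=True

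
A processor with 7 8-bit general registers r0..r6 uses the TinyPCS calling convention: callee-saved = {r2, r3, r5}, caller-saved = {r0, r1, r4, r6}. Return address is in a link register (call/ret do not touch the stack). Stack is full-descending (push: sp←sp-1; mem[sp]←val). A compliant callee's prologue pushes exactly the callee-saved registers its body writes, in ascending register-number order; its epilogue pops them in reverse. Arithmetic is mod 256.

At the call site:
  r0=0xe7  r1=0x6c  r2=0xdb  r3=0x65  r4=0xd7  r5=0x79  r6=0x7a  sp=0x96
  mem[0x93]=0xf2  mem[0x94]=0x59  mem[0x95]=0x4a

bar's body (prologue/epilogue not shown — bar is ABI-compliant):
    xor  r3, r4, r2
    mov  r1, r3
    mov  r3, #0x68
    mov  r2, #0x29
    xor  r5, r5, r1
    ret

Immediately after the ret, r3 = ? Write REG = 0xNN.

REG = 0x65

prologue: push r2 → mem[0x95]=0xdb, sp=0x95
prologue: push r3 → mem[0x94]=0x65, sp=0x94
prologue: push r5 → mem[0x93]=0x79, sp=0x93
body[0] xor  r3, r4, r2 → r3=0x0c
body[1] mov  r1, r3 → r1=0x0c
body[2] mov  r3, #0x68 → r3=0x68
body[3] mov  r2, #0x29 → r2=0x29
body[4] xor  r5, r5, r1 → r5=0x75
epilogue: pop r5=0x79, sp=0x94
epilogue: pop r3=0x65, sp=0x95
epilogue: pop r2=0xdb, sp=0x96
r3 is callee-saved → restored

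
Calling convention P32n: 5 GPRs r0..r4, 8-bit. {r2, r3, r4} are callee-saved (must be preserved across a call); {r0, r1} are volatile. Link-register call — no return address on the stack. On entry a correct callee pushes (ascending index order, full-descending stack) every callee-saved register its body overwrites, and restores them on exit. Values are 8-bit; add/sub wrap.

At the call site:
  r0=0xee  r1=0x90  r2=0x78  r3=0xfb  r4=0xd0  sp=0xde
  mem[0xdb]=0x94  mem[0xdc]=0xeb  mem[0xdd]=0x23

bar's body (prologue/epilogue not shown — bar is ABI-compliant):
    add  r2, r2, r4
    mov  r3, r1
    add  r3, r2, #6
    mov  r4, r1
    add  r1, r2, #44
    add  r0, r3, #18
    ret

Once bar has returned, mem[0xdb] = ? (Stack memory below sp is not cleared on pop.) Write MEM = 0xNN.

prologue: push r2 → mem[0xdd]=0x78, sp=0xdd
prologue: push r3 → mem[0xdc]=0xfb, sp=0xdc
prologue: push r4 → mem[0xdb]=0xd0, sp=0xdb
body[0] add  r2, r2, r4 → r2=0x48
body[1] mov  r3, r1 → r3=0x90
body[2] add  r3, r2, #6 → r3=0x4e
body[3] mov  r4, r1 → r4=0x90
body[4] add  r1, r2, #44 → r1=0x74
body[5] add  r0, r3, #18 → r0=0x60
epilogue: pop r4=0xd0, sp=0xdc
epilogue: pop r3=0xfb, sp=0xdd
epilogue: pop r2=0x78, sp=0xde
prologue pushed ['r2', 'r3', 'r4'] at ['0xdd', '0xdc', '0xdb']

MEM = 0xd0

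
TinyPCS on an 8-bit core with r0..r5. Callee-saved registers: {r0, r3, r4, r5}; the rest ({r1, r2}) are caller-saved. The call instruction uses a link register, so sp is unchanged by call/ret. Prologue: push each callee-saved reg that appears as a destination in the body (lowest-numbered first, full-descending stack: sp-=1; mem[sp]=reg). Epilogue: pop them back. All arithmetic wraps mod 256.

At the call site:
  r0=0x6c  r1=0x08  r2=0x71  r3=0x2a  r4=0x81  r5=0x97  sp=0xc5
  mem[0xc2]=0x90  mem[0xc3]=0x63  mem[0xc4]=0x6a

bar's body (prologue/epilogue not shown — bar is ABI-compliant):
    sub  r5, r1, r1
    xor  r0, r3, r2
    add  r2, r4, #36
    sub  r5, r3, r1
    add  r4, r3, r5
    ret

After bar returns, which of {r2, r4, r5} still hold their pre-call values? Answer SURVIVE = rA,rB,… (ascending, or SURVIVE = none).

SURVIVE = r4,r5

prologue: push r0 -> mem[0xc4]=0x6c, sp=0xc4
prologue: push r4 -> mem[0xc3]=0x81, sp=0xc3
prologue: push r5 -> mem[0xc2]=0x97, sp=0xc2
body[0] sub  r5, r1, r1 -> r5=0x00
body[1] xor  r0, r3, r2 -> r0=0x5b
body[2] add  r2, r4, #36 -> r2=0xa5
body[3] sub  r5, r3, r1 -> r5=0x22
body[4] add  r4, r3, r5 -> r4=0x4c
epilogue: pop r5=0x97, sp=0xc3
epilogue: pop r4=0x81, sp=0xc4
epilogue: pop r0=0x6c, sp=0xc5
r2: caller-saved, written=True
r4: callee-saved, written=True
r5: callee-saved, written=True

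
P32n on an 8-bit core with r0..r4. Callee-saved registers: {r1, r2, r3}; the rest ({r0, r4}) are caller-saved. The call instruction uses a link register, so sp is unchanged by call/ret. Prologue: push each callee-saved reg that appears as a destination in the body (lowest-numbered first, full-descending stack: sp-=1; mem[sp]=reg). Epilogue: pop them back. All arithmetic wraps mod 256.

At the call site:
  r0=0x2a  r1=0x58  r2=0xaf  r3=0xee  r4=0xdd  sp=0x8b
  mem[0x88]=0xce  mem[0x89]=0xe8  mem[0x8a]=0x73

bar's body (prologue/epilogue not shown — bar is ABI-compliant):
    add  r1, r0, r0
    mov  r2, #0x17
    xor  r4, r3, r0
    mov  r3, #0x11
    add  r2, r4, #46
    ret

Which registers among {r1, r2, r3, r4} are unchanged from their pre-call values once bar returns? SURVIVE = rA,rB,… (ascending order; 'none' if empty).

SURVIVE = r1,r2,r3

prologue: push r1 → mem[0x8a]=0x58, sp=0x8a
prologue: push r2 → mem[0x89]=0xaf, sp=0x89
prologue: push r3 → mem[0x88]=0xee, sp=0x88
body[0] add  r1, r0, r0 → r1=0x54
body[1] mov  r2, #0x17 → r2=0x17
body[2] xor  r4, r3, r0 → r4=0xc4
body[3] mov  r3, #0x11 → r3=0x11
body[4] add  r2, r4, #46 → r2=0xf2
epilogue: pop r3=0xee, sp=0x89
epilogue: pop r2=0xaf, sp=0x8a
epilogue: pop r1=0x58, sp=0x8b
r1: callee-saved, written=True
r2: callee-saved, written=True
r3: callee-saved, written=True
r4: caller-saved, written=True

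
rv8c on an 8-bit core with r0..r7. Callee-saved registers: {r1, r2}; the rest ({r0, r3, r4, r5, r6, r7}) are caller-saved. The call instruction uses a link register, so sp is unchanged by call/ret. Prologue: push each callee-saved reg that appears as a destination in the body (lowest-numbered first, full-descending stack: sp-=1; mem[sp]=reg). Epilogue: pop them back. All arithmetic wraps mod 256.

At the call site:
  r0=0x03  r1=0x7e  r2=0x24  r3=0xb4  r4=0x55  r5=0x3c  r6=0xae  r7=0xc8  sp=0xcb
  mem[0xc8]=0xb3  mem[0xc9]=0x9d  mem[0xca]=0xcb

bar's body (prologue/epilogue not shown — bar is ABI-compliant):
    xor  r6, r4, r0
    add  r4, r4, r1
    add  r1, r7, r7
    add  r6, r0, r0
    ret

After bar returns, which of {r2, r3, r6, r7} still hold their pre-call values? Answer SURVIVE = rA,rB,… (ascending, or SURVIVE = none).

SURVIVE = r2,r3,r7

prologue: push r1 -> mem[0xca]=0x7e, sp=0xca
body[0] xor  r6, r4, r0 -> r6=0x56
body[1] add  r4, r4, r1 -> r4=0xd3
body[2] add  r1, r7, r7 -> r1=0x90
body[3] add  r6, r0, r0 -> r6=0x06
epilogue: pop r1=0x7e, sp=0xcb
r2: callee-saved, written=False
r3: caller-saved, written=False
r6: caller-saved, written=True
r7: caller-saved, written=False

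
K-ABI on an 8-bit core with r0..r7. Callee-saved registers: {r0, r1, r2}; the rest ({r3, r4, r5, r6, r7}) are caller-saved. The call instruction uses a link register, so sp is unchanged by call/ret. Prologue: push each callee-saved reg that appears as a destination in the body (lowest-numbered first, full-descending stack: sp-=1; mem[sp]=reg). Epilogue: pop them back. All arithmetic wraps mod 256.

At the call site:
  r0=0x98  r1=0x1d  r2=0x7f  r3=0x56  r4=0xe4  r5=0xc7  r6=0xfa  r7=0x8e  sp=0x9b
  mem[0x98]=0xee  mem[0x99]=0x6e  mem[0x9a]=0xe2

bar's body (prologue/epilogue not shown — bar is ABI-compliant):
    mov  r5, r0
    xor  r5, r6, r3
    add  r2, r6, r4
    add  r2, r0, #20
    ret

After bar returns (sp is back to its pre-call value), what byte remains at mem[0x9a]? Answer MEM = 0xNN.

prologue: push r2 -> mem[0x9a]=0x7f, sp=0x9a
body[0] mov  r5, r0 -> r5=0x98
body[1] xor  r5, r6, r3 -> r5=0xac
body[2] add  r2, r6, r4 -> r2=0xde
body[3] add  r2, r0, #20 -> r2=0xac
epilogue: pop r2=0x7f, sp=0x9b
prologue pushed ['r2'] at ['0x9a']

MEM = 0x7f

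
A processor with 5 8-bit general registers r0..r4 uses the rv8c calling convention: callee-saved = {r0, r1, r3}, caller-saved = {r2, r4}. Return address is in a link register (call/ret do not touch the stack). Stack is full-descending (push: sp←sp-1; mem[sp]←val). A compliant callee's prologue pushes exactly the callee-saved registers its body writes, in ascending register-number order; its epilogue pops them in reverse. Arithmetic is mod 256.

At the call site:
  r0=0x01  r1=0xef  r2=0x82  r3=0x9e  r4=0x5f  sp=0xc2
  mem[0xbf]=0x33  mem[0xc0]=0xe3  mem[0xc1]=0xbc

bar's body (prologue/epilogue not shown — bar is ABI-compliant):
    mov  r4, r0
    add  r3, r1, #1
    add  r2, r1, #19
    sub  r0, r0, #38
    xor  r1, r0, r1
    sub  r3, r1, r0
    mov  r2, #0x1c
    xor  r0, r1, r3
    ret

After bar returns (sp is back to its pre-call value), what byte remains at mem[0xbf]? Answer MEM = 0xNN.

MEM = 0x9e

prologue: push r0 -> mem[0xc1]=0x01, sp=0xc1
prologue: push r1 -> mem[0xc0]=0xef, sp=0xc0
prologue: push r3 -> mem[0xbf]=0x9e, sp=0xbf
body[0] mov  r4, r0 -> r4=0x01
body[1] add  r3, r1, #1 -> r3=0xf0
body[2] add  r2, r1, #19 -> r2=0x02
body[3] sub  r0, r0, #38 -> r0=0xdb
body[4] xor  r1, r0, r1 -> r1=0x34
body[5] sub  r3, r1, r0 -> r3=0x59
body[6] mov  r2, #0x1c -> r2=0x1c
body[7] xor  r0, r1, r3 -> r0=0x6d
epilogue: pop r3=0x9e, sp=0xc0
epilogue: pop r1=0xef, sp=0xc1
epilogue: pop r0=0x01, sp=0xc2
prologue pushed ['r0', 'r1', 'r3'] at ['0xc1', '0xc0', '0xbf']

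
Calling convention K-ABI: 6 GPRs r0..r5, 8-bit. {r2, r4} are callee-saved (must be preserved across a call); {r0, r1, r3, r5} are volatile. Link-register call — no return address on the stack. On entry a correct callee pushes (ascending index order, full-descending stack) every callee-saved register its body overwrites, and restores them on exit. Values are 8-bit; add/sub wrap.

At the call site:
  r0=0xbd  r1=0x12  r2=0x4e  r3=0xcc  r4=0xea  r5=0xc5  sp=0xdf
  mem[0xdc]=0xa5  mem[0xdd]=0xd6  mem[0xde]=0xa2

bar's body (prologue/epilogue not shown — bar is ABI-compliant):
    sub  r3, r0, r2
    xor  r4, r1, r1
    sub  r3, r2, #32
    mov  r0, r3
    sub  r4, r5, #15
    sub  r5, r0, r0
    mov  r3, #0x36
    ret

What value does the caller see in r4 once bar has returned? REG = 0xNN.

REG = 0xea

prologue: push r4 → mem[0xde]=0xea, sp=0xde
body[0] sub  r3, r0, r2 → r3=0x6f
body[1] xor  r4, r1, r1 → r4=0x00
body[2] sub  r3, r2, #32 → r3=0x2e
body[3] mov  r0, r3 → r0=0x2e
body[4] sub  r4, r5, #15 → r4=0xb6
body[5] sub  r5, r0, r0 → r5=0x00
body[6] mov  r3, #0x36 → r3=0x36
epilogue: pop r4=0xea, sp=0xdf
r4 is callee-saved → restored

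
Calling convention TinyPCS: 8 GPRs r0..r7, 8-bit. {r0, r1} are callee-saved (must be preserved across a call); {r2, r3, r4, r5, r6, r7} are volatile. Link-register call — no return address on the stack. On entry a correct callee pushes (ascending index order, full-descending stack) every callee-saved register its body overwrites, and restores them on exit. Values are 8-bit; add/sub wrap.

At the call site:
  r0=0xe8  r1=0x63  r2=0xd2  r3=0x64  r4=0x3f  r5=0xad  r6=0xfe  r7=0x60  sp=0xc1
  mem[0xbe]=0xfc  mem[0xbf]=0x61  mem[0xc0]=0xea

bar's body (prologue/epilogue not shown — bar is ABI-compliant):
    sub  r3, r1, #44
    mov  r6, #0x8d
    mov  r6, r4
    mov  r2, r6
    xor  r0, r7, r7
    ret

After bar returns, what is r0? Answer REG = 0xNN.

prologue: push r0 → mem[0xc0]=0xe8, sp=0xc0
body[0] sub  r3, r1, #44 → r3=0x37
body[1] mov  r6, #0x8d → r6=0x8d
body[2] mov  r6, r4 → r6=0x3f
body[3] mov  r2, r6 → r2=0x3f
body[4] xor  r0, r7, r7 → r0=0x00
epilogue: pop r0=0xe8, sp=0xc1
r0 is callee-saved → restored

REG = 0xe8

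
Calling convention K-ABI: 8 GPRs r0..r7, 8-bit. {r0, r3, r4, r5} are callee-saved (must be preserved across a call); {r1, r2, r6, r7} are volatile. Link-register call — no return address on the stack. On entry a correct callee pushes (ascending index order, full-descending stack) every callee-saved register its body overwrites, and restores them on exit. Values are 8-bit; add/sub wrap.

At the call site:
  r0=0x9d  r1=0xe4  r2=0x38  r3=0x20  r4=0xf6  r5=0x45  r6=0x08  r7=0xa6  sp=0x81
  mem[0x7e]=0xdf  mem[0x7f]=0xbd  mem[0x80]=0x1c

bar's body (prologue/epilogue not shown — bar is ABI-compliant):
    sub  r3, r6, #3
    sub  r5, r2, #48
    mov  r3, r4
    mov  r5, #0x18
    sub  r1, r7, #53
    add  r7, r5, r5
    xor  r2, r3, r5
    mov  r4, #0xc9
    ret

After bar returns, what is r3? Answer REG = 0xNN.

REG = 0x20

prologue: push r3 -> mem[0x80]=0x20, sp=0x80
prologue: push r4 -> mem[0x7f]=0xf6, sp=0x7f
prologue: push r5 -> mem[0x7e]=0x45, sp=0x7e
body[0] sub  r3, r6, #3 -> r3=0x05
body[1] sub  r5, r2, #48 -> r5=0x08
body[2] mov  r3, r4 -> r3=0xf6
body[3] mov  r5, #0x18 -> r5=0x18
body[4] sub  r1, r7, #53 -> r1=0x71
body[5] add  r7, r5, r5 -> r7=0x30
body[6] xor  r2, r3, r5 -> r2=0xee
body[7] mov  r4, #0xc9 -> r4=0xc9
epilogue: pop r5=0x45, sp=0x7f
epilogue: pop r4=0xf6, sp=0x80
epilogue: pop r3=0x20, sp=0x81
r3 is callee-saved -> restored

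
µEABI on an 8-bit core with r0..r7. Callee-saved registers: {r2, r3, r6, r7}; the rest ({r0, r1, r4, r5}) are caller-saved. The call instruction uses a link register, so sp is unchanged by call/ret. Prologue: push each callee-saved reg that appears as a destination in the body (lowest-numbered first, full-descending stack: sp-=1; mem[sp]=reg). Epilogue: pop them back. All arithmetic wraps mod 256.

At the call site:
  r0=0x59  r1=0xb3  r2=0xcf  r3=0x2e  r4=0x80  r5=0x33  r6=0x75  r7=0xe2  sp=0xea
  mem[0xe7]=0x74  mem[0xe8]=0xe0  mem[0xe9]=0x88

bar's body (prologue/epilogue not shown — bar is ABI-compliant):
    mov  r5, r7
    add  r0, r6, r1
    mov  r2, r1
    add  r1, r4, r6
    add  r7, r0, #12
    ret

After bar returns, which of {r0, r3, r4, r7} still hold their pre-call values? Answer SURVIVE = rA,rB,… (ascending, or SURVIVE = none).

SURVIVE = r3,r4,r7

prologue: push r2 → mem[0xe9]=0xcf, sp=0xe9
prologue: push r7 → mem[0xe8]=0xe2, sp=0xe8
body[0] mov  r5, r7 → r5=0xe2
body[1] add  r0, r6, r1 → r0=0x28
body[2] mov  r2, r1 → r2=0xb3
body[3] add  r1, r4, r6 → r1=0xf5
body[4] add  r7, r0, #12 → r7=0x34
epilogue: pop r7=0xe2, sp=0xe9
epilogue: pop r2=0xcf, sp=0xea
r0: caller-saved, written=True
r3: callee-saved, written=False
r4: caller-saved, written=False
r7: callee-saved, written=True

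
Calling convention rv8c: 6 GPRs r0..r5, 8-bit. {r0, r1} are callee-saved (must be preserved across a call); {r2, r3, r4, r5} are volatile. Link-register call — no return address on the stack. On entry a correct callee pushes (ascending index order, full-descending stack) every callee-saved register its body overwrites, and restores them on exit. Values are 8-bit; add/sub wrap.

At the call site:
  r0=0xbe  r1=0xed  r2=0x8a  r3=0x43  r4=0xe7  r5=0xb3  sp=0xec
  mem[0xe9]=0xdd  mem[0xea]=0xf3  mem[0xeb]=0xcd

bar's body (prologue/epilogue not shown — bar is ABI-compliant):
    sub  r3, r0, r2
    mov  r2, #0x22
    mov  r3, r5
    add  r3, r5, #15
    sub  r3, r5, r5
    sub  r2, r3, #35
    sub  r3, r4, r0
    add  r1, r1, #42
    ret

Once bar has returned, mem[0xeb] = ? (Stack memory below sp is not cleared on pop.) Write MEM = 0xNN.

prologue: push r1 -> mem[0xeb]=0xed, sp=0xeb
body[0] sub  r3, r0, r2 -> r3=0x34
body[1] mov  r2, #0x22 -> r2=0x22
body[2] mov  r3, r5 -> r3=0xb3
body[3] add  r3, r5, #15 -> r3=0xc2
body[4] sub  r3, r5, r5 -> r3=0x00
body[5] sub  r2, r3, #35 -> r2=0xdd
body[6] sub  r3, r4, r0 -> r3=0x29
body[7] add  r1, r1, #42 -> r1=0x17
epilogue: pop r1=0xed, sp=0xec
prologue pushed ['r1'] at ['0xeb']

MEM = 0xed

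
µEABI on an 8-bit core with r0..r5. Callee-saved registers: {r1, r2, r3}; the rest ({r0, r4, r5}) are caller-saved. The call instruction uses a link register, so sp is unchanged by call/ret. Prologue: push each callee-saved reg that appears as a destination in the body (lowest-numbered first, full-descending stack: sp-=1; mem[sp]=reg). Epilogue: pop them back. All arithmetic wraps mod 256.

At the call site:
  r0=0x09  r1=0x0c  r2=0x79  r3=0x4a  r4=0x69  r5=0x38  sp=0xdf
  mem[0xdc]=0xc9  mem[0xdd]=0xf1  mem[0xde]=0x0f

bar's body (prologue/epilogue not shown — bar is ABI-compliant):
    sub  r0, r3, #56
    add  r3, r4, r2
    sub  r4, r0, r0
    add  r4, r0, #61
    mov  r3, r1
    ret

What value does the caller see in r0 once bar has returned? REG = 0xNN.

REG = 0x12

prologue: push r3 -> mem[0xde]=0x4a, sp=0xde
body[0] sub  r0, r3, #56 -> r0=0x12
body[1] add  r3, r4, r2 -> r3=0xe2
body[2] sub  r4, r0, r0 -> r4=0x00
body[3] add  r4, r0, #61 -> r4=0x4f
body[4] mov  r3, r1 -> r3=0x0c
epilogue: pop r3=0x4a, sp=0xdf
r0 is caller-saved -> body value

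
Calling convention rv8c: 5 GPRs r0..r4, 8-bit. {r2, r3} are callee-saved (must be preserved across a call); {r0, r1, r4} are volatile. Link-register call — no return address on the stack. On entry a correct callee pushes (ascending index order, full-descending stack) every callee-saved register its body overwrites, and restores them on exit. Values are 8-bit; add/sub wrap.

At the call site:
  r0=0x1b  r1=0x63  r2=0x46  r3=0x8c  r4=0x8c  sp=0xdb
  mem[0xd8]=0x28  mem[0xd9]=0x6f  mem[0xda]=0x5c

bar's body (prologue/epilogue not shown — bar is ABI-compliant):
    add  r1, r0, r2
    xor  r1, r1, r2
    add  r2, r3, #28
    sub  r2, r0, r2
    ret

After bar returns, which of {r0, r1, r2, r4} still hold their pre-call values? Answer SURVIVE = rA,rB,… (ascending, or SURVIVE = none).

prologue: push r2 → mem[0xda]=0x46, sp=0xda
body[0] add  r1, r0, r2 → r1=0x61
body[1] xor  r1, r1, r2 → r1=0x27
body[2] add  r2, r3, #28 → r2=0xa8
body[3] sub  r2, r0, r2 → r2=0x73
epilogue: pop r2=0x46, sp=0xdb
r0: caller-saved, written=False
r1: caller-saved, written=True
r2: callee-saved, written=True
r4: caller-saved, written=False

SURVIVE = r0,r2,r4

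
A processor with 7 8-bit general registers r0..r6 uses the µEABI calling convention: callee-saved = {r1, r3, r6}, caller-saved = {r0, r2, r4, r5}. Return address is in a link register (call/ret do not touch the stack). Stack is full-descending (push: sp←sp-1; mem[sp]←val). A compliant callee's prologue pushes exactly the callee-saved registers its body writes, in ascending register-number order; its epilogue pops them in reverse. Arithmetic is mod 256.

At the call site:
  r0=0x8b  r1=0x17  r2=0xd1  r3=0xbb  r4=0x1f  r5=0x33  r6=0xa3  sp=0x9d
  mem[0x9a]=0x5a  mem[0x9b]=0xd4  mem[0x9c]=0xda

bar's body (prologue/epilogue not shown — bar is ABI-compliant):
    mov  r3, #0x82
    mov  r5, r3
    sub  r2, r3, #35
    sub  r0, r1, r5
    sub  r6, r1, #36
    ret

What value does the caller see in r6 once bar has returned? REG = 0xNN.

prologue: push r3 → mem[0x9c]=0xbb, sp=0x9c
prologue: push r6 → mem[0x9b]=0xa3, sp=0x9b
body[0] mov  r3, #0x82 → r3=0x82
body[1] mov  r5, r3 → r5=0x82
body[2] sub  r2, r3, #35 → r2=0x5f
body[3] sub  r0, r1, r5 → r0=0x95
body[4] sub  r6, r1, #36 → r6=0xf3
epilogue: pop r6=0xa3, sp=0x9c
epilogue: pop r3=0xbb, sp=0x9d
r6 is callee-saved → restored

REG = 0xa3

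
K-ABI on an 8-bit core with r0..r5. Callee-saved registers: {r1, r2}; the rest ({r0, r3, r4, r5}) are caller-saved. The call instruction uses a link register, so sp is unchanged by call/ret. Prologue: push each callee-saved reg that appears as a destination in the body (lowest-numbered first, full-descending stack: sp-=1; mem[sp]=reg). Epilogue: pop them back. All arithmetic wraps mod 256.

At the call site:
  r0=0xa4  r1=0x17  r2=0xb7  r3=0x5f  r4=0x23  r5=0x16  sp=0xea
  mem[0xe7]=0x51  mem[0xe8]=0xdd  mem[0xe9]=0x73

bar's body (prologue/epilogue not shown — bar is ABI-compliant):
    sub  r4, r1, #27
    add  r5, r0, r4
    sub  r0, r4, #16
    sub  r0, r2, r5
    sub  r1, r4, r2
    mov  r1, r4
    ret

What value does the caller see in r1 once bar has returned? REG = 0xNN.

REG = 0x17

prologue: push r1 -> mem[0xe9]=0x17, sp=0xe9
body[0] sub  r4, r1, #27 -> r4=0xfc
body[1] add  r5, r0, r4 -> r5=0xa0
body[2] sub  r0, r4, #16 -> r0=0xec
body[3] sub  r0, r2, r5 -> r0=0x17
body[4] sub  r1, r4, r2 -> r1=0x45
body[5] mov  r1, r4 -> r1=0xfc
epilogue: pop r1=0x17, sp=0xea
r1 is callee-saved -> restored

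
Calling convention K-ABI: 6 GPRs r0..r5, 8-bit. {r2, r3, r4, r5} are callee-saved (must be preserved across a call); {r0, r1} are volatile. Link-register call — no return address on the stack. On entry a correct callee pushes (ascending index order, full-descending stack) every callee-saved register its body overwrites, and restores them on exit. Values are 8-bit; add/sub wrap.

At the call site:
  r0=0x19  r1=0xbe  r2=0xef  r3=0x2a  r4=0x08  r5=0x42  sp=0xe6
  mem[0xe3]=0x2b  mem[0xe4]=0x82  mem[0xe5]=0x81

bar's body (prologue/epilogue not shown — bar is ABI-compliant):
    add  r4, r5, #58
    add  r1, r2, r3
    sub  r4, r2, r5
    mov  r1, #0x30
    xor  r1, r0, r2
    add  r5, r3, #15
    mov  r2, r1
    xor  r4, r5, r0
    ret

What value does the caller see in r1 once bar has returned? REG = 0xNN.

prologue: push r2 → mem[0xe5]=0xef, sp=0xe5
prologue: push r4 → mem[0xe4]=0x08, sp=0xe4
prologue: push r5 → mem[0xe3]=0x42, sp=0xe3
body[0] add  r4, r5, #58 → r4=0x7c
body[1] add  r1, r2, r3 → r1=0x19
body[2] sub  r4, r2, r5 → r4=0xad
body[3] mov  r1, #0x30 → r1=0x30
body[4] xor  r1, r0, r2 → r1=0xf6
body[5] add  r5, r3, #15 → r5=0x39
body[6] mov  r2, r1 → r2=0xf6
body[7] xor  r4, r5, r0 → r4=0x20
epilogue: pop r5=0x42, sp=0xe4
epilogue: pop r4=0x08, sp=0xe5
epilogue: pop r2=0xef, sp=0xe6
r1 is caller-saved → body value

REG = 0xf6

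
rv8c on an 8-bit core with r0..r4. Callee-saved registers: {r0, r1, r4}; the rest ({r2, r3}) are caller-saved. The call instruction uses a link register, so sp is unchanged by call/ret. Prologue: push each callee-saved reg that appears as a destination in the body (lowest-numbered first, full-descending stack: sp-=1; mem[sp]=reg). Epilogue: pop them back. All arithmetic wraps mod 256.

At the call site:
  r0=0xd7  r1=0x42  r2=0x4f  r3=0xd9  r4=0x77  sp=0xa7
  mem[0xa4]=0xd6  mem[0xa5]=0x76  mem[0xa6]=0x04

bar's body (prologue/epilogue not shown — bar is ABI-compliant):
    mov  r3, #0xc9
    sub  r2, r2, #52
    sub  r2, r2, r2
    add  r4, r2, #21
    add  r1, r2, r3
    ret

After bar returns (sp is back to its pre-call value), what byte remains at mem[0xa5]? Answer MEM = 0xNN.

MEM = 0x77

prologue: push r1 -> mem[0xa6]=0x42, sp=0xa6
prologue: push r4 -> mem[0xa5]=0x77, sp=0xa5
body[0] mov  r3, #0xc9 -> r3=0xc9
body[1] sub  r2, r2, #52 -> r2=0x1b
body[2] sub  r2, r2, r2 -> r2=0x00
body[3] add  r4, r2, #21 -> r4=0x15
body[4] add  r1, r2, r3 -> r1=0xc9
epilogue: pop r4=0x77, sp=0xa6
epilogue: pop r1=0x42, sp=0xa7
prologue pushed ['r1', 'r4'] at ['0xa6', '0xa5']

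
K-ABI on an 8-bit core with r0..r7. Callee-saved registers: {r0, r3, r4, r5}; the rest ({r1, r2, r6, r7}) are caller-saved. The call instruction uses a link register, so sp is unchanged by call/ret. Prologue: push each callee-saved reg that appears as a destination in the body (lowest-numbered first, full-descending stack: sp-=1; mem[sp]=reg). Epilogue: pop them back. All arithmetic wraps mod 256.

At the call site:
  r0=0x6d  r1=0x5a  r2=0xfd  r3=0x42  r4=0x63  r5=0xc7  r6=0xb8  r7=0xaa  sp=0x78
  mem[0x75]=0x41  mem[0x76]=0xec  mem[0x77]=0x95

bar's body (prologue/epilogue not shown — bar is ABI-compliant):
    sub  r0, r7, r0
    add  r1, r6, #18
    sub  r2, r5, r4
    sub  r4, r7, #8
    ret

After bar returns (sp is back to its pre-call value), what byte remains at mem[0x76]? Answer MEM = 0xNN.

prologue: push r0 -> mem[0x77]=0x6d, sp=0x77
prologue: push r4 -> mem[0x76]=0x63, sp=0x76
body[0] sub  r0, r7, r0 -> r0=0x3d
body[1] add  r1, r6, #18 -> r1=0xca
body[2] sub  r2, r5, r4 -> r2=0x64
body[3] sub  r4, r7, #8 -> r4=0xa2
epilogue: pop r4=0x63, sp=0x77
epilogue: pop r0=0x6d, sp=0x78
prologue pushed ['r0', 'r4'] at ['0x77', '0x76']

MEM = 0x63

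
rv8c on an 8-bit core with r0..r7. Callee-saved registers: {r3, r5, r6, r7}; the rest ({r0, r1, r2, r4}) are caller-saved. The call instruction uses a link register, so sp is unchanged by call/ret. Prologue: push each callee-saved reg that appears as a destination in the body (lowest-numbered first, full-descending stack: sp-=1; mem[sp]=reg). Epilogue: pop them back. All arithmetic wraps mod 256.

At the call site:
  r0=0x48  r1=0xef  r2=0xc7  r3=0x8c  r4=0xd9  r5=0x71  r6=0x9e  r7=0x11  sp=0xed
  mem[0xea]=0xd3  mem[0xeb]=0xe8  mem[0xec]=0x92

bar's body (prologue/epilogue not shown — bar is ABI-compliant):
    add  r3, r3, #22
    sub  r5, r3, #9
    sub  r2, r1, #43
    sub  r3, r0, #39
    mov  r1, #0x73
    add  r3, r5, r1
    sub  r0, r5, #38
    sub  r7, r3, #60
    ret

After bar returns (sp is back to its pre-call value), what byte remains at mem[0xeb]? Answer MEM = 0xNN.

prologue: push r3 -> mem[0xec]=0x8c, sp=0xec
prologue: push r5 -> mem[0xeb]=0x71, sp=0xeb
prologue: push r7 -> mem[0xea]=0x11, sp=0xea
body[0] add  r3, r3, #22 -> r3=0xa2
body[1] sub  r5, r3, #9 -> r5=0x99
body[2] sub  r2, r1, #43 -> r2=0xc4
body[3] sub  r3, r0, #39 -> r3=0x21
body[4] mov  r1, #0x73 -> r1=0x73
body[5] add  r3, r5, r1 -> r3=0x0c
body[6] sub  r0, r5, #38 -> r0=0x73
body[7] sub  r7, r3, #60 -> r7=0xd0
epilogue: pop r7=0x11, sp=0xeb
epilogue: pop r5=0x71, sp=0xec
epilogue: pop r3=0x8c, sp=0xed
prologue pushed ['r3', 'r5', 'r7'] at ['0xec', '0xeb', '0xea']

MEM = 0x71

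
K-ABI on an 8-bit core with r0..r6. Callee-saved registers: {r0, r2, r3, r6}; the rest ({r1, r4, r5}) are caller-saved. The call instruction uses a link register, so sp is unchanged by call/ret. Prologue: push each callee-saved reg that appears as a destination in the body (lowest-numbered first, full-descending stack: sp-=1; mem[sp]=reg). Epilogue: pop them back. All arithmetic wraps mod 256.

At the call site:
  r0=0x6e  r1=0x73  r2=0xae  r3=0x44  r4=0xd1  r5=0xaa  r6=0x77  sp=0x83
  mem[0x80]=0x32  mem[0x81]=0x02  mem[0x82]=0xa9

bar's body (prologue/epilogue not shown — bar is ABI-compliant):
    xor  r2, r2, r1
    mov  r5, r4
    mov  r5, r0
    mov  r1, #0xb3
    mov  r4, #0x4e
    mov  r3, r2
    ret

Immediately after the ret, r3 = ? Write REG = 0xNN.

prologue: push r2 → mem[0x82]=0xae, sp=0x82
prologue: push r3 → mem[0x81]=0x44, sp=0x81
body[0] xor  r2, r2, r1 → r2=0xdd
body[1] mov  r5, r4 → r5=0xd1
body[2] mov  r5, r0 → r5=0x6e
body[3] mov  r1, #0xb3 → r1=0xb3
body[4] mov  r4, #0x4e → r4=0x4e
body[5] mov  r3, r2 → r3=0xdd
epilogue: pop r3=0x44, sp=0x82
epilogue: pop r2=0xae, sp=0x83
r3 is callee-saved → restored

REG = 0x44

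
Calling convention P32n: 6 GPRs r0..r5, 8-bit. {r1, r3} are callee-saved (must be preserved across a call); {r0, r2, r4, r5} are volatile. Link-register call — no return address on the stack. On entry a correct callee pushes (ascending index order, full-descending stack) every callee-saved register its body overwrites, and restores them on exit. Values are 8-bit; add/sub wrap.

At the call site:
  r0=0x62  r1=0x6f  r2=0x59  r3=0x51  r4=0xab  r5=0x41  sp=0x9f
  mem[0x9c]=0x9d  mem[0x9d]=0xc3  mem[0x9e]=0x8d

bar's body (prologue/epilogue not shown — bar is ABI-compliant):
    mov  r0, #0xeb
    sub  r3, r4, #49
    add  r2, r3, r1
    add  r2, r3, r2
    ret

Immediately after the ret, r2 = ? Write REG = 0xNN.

REG = 0x63

prologue: push r3 → mem[0x9e]=0x51, sp=0x9e
body[0] mov  r0, #0xeb → r0=0xeb
body[1] sub  r3, r4, #49 → r3=0x7a
body[2] add  r2, r3, r1 → r2=0xe9
body[3] add  r2, r3, r2 → r2=0x63
epilogue: pop r3=0x51, sp=0x9f
r2 is caller-saved → body value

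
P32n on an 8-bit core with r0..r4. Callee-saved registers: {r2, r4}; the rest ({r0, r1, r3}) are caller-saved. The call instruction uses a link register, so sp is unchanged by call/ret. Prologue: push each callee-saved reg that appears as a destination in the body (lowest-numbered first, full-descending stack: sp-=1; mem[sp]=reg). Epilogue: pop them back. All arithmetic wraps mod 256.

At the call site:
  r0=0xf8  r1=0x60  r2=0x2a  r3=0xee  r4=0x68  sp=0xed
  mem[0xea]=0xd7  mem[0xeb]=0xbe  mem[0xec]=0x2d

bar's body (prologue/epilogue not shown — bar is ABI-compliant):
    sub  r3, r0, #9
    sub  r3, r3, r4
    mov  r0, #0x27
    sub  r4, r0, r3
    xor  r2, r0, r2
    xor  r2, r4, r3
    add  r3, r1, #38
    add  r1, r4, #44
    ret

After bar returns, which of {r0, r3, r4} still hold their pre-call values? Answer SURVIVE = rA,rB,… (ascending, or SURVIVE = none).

prologue: push r2 → mem[0xec]=0x2a, sp=0xec
prologue: push r4 → mem[0xeb]=0x68, sp=0xeb
body[0] sub  r3, r0, #9 → r3=0xef
body[1] sub  r3, r3, r4 → r3=0x87
body[2] mov  r0, #0x27 → r0=0x27
body[3] sub  r4, r0, r3 → r4=0xa0
body[4] xor  r2, r0, r2 → r2=0x0d
body[5] xor  r2, r4, r3 → r2=0x27
body[6] add  r3, r1, #38 → r3=0x86
body[7] add  r1, r4, #44 → r1=0xcc
epilogue: pop r4=0x68, sp=0xec
epilogue: pop r2=0x2a, sp=0xed
r0: caller-saved, written=True
r3: caller-saved, written=True
r4: callee-saved, written=True

SURVIVE = r4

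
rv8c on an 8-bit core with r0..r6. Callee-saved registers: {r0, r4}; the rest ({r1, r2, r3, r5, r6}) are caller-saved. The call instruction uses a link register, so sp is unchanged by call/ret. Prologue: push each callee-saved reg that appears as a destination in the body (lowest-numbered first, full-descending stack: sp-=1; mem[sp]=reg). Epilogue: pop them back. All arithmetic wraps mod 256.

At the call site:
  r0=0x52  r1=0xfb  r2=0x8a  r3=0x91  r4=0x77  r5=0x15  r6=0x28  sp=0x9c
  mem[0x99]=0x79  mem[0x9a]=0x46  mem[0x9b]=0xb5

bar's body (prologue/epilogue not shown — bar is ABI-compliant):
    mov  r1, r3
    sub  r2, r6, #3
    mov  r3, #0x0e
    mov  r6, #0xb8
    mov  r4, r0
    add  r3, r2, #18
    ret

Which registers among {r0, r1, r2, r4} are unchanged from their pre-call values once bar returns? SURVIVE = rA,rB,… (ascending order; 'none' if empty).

prologue: push r4 -> mem[0x9b]=0x77, sp=0x9b
body[0] mov  r1, r3 -> r1=0x91
body[1] sub  r2, r6, #3 -> r2=0x25
body[2] mov  r3, #0x0e -> r3=0x0e
body[3] mov  r6, #0xb8 -> r6=0xb8
body[4] mov  r4, r0 -> r4=0x52
body[5] add  r3, r2, #18 -> r3=0x37
epilogue: pop r4=0x77, sp=0x9c
r0: callee-saved, written=False
r1: caller-saved, written=True
r2: caller-saved, written=True
r4: callee-saved, written=True

SURVIVE = r0,r4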